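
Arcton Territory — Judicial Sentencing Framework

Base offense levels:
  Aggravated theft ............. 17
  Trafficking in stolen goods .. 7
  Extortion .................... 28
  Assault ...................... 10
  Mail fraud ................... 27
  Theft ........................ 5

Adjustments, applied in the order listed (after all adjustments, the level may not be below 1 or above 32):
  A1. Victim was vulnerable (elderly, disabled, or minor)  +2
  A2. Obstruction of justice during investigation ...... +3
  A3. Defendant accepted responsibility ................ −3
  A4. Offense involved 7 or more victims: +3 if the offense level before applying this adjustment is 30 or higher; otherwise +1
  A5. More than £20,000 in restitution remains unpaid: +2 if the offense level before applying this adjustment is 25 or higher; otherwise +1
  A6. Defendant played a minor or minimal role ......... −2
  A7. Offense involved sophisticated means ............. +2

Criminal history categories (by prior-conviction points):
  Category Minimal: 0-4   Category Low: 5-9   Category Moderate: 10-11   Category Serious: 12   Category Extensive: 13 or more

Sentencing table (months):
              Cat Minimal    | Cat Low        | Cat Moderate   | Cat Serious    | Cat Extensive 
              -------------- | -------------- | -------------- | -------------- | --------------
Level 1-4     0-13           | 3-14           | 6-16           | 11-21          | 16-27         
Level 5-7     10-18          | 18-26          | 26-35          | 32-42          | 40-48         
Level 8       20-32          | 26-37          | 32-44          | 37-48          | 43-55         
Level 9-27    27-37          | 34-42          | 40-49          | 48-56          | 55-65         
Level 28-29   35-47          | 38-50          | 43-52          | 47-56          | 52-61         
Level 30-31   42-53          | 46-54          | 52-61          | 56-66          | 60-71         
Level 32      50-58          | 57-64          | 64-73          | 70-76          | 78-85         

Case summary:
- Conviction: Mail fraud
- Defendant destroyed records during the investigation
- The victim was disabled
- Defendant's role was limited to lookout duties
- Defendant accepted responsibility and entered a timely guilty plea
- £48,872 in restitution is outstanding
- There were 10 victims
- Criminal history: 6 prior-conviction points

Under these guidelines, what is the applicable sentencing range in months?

Base offense level for mail fraud: 27.
A1 applies: 27 + 2 = 29.
A2 applies: 29 + 3 = 32.
A3 applies: 32 − 3 = 29.
A4 applies (level before this adjustment is 29 < 30, so +1): 29 + 1 = 30.
A5 applies (level before this adjustment is 30 ≥ 25, so +2): 30 + 2 = 32.
A6 applies: 32 − 2 = 30.
Final offense level: 30.
Criminal history: 6 prior points → Category Low (5-9).
Level 30 falls in the 30-31 band.
Grid: Level 30-31 × Category Low = 46-54 months.

46-54 months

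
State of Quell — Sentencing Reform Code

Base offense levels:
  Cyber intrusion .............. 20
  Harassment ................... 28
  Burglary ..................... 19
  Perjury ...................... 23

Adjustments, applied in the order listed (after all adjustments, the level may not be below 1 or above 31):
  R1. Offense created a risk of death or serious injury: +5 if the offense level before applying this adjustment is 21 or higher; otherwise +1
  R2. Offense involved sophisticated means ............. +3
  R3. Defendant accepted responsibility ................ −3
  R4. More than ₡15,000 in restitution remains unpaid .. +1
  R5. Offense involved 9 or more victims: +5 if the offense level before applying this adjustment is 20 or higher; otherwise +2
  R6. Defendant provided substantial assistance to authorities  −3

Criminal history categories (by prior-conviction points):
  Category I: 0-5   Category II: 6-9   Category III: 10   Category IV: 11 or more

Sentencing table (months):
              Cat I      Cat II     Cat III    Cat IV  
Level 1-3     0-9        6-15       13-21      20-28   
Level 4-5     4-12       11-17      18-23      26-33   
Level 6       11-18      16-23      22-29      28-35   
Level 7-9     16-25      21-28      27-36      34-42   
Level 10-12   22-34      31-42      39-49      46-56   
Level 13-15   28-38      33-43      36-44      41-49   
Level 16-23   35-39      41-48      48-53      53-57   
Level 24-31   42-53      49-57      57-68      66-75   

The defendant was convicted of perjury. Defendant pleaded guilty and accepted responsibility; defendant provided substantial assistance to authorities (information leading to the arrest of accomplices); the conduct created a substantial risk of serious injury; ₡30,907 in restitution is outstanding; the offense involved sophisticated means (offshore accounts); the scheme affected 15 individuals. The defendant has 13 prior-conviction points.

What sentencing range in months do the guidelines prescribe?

66-75 months

Base offense level for perjury: 23.
R1 applies (level before this adjustment is 23 ≥ 21, so +5): 23 + 5 = 28.
R2 applies: 28 + 3 = 31.
R3 applies: 31 − 3 = 28.
R4 applies: 28 + 1 = 29.
R5 applies (level before this adjustment is 29 ≥ 20, so +5): 29 + 5 = 34.
R6 applies: 34 − 3 = 31.
Final offense level: 31.
Criminal history: 13 prior points → Category IV (11+).
Level 31 falls in the 24-31 band.
Grid: Level 24-31 × Category IV = 66-75 months.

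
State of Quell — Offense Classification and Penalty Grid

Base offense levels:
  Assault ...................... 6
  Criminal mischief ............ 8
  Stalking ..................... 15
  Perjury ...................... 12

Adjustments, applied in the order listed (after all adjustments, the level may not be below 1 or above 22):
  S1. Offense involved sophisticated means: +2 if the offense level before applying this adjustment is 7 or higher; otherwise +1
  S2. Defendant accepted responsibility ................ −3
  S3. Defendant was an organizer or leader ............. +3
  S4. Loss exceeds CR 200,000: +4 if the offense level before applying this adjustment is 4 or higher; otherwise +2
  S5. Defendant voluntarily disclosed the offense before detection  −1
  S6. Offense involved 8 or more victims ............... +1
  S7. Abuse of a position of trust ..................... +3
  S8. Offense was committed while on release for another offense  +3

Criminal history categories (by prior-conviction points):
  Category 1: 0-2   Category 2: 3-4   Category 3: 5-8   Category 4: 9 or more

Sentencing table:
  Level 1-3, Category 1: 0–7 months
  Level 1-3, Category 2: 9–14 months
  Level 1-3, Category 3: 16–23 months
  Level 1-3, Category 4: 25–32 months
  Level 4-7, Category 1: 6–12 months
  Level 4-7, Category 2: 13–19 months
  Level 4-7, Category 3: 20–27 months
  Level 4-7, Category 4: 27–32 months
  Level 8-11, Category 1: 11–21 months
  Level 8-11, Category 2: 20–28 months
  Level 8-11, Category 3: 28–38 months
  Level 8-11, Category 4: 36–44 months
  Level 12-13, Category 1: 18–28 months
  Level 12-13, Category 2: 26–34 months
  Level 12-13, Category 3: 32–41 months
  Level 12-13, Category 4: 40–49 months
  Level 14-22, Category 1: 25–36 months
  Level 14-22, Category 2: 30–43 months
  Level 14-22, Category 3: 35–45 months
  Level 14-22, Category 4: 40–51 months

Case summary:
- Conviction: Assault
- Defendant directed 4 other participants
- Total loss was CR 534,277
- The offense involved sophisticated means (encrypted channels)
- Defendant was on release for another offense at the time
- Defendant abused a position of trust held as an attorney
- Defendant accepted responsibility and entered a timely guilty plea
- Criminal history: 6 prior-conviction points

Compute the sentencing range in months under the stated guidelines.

Base offense level for assault: 6.
S1 applies (level before this adjustment is 6 < 7, so +1): 6 + 1 = 7.
S2 applies: 7 − 3 = 4.
S3 applies: 4 + 3 = 7.
S4 applies (level before this adjustment is 7 ≥ 4, so +4): 7 + 4 = 11.
S7 applies: 11 + 3 = 14.
S8 applies: 14 + 3 = 17.
Final offense level: 17.
Criminal history: 6 prior points → Category 3 (5-8).
Level 17 falls in the 14-22 band.
Grid: Level 14-22 × Category 3 = 35-45 months.

35-45 months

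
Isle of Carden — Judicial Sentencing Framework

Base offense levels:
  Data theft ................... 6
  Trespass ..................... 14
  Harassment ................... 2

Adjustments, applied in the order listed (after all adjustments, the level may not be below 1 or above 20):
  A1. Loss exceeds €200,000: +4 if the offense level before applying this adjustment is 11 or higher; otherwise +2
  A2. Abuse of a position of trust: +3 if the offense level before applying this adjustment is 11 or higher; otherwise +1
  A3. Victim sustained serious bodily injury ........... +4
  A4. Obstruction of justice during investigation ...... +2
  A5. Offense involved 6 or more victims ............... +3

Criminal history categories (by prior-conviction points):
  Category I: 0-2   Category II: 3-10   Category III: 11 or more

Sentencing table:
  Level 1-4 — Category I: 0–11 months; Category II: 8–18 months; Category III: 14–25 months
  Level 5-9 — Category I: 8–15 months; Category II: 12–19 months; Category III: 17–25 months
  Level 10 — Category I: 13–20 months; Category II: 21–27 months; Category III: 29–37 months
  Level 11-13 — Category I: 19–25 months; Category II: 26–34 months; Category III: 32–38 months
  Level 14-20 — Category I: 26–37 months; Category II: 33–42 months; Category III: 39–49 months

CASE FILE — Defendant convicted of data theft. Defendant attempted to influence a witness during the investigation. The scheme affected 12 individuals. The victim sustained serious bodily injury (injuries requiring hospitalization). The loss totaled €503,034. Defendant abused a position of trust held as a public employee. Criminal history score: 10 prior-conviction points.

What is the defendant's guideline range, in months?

Base offense level for data theft: 6.
A1 applies (level before this adjustment is 6 < 11, so +2): 6 + 2 = 8.
A2 applies (level before this adjustment is 8 < 11, so +1): 8 + 1 = 9.
A3 applies: 9 + 4 = 13.
A4 applies: 13 + 2 = 15.
A5 applies: 15 + 3 = 18.
Final offense level: 18.
Criminal history: 10 prior points → Category II (3-10).
Level 18 falls in the 14-20 band.
Grid: Level 14-20 × Category II = 33-42 months.

33-42 months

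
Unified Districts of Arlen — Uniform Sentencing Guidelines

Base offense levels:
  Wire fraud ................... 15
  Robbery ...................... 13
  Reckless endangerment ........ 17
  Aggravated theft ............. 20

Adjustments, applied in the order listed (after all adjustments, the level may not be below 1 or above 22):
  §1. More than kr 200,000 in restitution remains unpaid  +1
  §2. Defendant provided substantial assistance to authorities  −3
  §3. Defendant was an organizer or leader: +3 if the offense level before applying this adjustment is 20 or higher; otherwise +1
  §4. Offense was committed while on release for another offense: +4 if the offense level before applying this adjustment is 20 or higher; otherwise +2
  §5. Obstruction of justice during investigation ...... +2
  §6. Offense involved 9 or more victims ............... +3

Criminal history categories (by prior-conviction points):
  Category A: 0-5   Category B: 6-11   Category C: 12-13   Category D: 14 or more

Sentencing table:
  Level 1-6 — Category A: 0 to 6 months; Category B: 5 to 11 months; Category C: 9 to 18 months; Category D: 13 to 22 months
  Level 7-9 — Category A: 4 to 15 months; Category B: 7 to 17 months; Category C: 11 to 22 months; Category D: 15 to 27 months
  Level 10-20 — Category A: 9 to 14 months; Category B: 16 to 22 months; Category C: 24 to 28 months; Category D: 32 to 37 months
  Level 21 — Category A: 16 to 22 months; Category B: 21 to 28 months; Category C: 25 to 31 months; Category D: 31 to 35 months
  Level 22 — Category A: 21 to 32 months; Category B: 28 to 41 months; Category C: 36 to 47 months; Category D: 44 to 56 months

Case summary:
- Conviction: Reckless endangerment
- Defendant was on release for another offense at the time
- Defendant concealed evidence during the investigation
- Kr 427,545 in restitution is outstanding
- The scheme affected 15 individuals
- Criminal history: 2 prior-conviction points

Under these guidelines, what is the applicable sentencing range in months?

Base offense level for reckless endangerment: 17.
§1 applies: 17 + 1 = 18.
§2 does not apply.
§3 does not apply.
§4 applies (level before this adjustment is 18 < 20, so +2): 18 + 2 = 20.
§5 applies: 20 + 2 = 22.
§6 applies: 22 + 3 = 25.
Level 25 exceeds the maximum of 22; capped at 22.
Final offense level: 22.
Criminal history: 2 prior points → Category A (0-5).
Level 22 falls in the 22 band.
Grid: Level 22 × Category A = 21-32 months.

21-32 months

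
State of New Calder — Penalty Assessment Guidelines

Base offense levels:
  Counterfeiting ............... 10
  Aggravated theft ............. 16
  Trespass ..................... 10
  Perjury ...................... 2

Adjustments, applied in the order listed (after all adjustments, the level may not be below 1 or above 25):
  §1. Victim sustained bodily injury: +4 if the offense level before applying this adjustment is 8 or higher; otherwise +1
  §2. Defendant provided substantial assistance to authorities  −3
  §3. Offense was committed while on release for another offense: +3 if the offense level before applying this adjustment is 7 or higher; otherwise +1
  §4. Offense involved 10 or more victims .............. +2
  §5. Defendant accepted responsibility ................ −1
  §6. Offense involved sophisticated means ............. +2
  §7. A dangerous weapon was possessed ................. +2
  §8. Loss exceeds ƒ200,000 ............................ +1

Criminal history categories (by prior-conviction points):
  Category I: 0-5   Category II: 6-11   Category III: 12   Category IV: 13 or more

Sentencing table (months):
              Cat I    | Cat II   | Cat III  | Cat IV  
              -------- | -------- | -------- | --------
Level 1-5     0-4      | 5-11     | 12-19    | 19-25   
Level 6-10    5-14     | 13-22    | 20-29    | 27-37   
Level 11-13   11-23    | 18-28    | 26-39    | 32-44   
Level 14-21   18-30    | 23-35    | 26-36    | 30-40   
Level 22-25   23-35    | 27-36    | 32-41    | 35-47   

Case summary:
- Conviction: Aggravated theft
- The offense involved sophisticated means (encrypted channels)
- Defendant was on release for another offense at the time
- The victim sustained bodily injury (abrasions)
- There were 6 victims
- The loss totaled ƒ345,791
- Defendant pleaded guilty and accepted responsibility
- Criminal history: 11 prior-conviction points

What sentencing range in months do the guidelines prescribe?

27-36 months

Base offense level for aggravated theft: 16.
§1 applies (level before this adjustment is 16 ≥ 8, so +4): 16 + 4 = 20.
§3 applies (level before this adjustment is 20 ≥ 7, so +3): 20 + 3 = 23.
§4 does not apply.
§5 applies: 23 − 1 = 22.
§6 applies: 22 + 2 = 24.
§8 applies: 24 + 1 = 25.
Final offense level: 25.
Criminal history: 11 prior points → Category II (6-11).
Level 25 falls in the 22-25 band.
Grid: Level 22-25 × Category II = 27-36 months.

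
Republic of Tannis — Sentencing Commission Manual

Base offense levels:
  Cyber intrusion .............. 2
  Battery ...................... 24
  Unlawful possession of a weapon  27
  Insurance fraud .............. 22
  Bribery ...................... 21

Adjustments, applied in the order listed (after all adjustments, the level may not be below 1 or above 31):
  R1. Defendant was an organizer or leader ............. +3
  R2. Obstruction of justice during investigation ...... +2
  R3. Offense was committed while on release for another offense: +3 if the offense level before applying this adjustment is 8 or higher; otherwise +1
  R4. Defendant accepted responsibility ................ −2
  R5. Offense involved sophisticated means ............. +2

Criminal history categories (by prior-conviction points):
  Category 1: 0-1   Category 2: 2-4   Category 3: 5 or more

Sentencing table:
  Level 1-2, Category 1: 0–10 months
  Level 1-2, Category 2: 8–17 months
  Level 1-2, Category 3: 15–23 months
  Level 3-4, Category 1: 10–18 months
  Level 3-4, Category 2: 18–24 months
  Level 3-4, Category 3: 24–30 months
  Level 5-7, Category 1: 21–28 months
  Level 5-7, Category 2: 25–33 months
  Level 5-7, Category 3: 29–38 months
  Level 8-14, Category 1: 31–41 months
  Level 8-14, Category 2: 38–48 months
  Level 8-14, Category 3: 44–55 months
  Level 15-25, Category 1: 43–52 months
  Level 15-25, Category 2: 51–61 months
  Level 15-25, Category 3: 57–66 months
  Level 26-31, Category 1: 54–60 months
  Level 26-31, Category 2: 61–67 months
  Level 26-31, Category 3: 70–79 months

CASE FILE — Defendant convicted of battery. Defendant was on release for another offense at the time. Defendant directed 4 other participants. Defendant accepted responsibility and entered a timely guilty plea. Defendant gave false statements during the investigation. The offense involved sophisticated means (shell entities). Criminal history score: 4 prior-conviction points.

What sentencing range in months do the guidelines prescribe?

61-67 months

Base offense level for battery: 24.
R1 applies: 24 + 3 = 27.
R2 applies: 27 + 2 = 29.
R3 applies (level before this adjustment is 29 ≥ 8, so +3): 29 + 3 = 32.
R4 applies: 32 − 2 = 30.
R5 applies: 30 + 2 = 32.
Level 32 exceeds the maximum of 31; capped at 31.
Final offense level: 31.
Criminal history: 4 prior points → Category 2 (2-4).
Level 31 falls in the 26-31 band.
Grid: Level 26-31 × Category 2 = 61-67 months.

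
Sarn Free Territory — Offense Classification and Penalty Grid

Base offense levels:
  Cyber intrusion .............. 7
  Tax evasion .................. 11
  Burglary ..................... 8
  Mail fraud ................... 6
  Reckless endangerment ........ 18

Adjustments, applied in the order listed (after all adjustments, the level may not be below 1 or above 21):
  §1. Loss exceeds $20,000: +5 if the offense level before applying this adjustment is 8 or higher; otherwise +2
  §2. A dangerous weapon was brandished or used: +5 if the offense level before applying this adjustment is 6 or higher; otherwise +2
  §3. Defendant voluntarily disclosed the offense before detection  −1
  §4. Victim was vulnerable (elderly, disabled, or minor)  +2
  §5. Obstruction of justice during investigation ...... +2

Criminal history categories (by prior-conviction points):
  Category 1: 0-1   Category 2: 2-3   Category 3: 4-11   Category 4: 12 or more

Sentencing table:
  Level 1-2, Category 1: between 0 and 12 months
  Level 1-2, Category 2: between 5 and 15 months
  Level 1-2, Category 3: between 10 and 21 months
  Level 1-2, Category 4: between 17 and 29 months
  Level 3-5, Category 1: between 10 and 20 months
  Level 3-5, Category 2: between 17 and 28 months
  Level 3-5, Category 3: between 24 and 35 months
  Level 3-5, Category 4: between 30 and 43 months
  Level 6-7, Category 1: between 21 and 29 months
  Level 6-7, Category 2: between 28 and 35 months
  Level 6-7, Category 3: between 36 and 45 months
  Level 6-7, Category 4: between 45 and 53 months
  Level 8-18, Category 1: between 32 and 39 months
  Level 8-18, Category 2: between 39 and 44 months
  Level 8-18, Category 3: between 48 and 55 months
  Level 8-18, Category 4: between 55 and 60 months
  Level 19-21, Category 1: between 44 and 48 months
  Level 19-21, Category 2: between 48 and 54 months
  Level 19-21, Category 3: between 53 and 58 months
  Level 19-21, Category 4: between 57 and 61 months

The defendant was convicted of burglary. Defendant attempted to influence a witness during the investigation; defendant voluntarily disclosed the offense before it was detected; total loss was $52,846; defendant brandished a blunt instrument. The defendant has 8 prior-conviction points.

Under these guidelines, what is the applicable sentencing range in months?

Base offense level for burglary: 8.
§1 applies (level before this adjustment is 8 ≥ 8, so +5): 8 + 5 = 13.
§2 applies (level before this adjustment is 13 ≥ 6, so +5): 13 + 5 = 18.
§3 applies: 18 − 1 = 17.
§4 does not apply.
§5 applies: 17 + 2 = 19.
Final offense level: 19.
Criminal history: 8 prior points → Category 3 (4-11).
Level 19 falls in the 19-21 band.
Grid: Level 19-21 × Category 3 = 53-58 months.

53-58 months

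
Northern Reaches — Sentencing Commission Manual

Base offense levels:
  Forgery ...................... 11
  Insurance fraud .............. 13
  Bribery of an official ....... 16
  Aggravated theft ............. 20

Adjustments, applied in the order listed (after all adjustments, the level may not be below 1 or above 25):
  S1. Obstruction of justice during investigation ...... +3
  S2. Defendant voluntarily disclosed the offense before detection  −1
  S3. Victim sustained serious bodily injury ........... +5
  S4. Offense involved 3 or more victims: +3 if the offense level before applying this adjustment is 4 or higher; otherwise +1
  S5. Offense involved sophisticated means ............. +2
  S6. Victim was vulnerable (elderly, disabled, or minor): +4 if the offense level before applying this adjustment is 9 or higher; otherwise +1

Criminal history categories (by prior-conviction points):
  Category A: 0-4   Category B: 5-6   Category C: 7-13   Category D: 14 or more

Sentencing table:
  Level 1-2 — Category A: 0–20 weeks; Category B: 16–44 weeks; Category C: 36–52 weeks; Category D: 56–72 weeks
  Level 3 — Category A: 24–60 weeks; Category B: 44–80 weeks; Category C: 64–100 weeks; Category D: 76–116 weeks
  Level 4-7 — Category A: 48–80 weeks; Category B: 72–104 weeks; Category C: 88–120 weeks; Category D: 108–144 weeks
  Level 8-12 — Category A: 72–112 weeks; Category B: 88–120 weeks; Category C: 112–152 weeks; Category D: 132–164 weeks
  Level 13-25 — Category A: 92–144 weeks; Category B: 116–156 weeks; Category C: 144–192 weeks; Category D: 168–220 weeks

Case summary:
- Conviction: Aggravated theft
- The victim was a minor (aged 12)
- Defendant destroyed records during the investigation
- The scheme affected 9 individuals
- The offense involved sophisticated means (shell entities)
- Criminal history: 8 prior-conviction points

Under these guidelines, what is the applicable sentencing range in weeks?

Base offense level for aggravated theft: 20.
S1 applies: 20 + 3 = 23.
S2 does not apply.
S4 applies (level before this adjustment is 23 ≥ 4, so +3): 23 + 3 = 26.
S5 applies: 26 + 2 = 28.
S6 applies (level before this adjustment is 28 ≥ 9, so +4): 28 + 4 = 32.
Level 32 exceeds the maximum of 25; capped at 25.
Final offense level: 25.
Criminal history: 8 prior points → Category C (7-13).
Level 25 falls in the 13-25 band.
Grid: Level 13-25 × Category C = 144-192 weeks.

144-192 weeks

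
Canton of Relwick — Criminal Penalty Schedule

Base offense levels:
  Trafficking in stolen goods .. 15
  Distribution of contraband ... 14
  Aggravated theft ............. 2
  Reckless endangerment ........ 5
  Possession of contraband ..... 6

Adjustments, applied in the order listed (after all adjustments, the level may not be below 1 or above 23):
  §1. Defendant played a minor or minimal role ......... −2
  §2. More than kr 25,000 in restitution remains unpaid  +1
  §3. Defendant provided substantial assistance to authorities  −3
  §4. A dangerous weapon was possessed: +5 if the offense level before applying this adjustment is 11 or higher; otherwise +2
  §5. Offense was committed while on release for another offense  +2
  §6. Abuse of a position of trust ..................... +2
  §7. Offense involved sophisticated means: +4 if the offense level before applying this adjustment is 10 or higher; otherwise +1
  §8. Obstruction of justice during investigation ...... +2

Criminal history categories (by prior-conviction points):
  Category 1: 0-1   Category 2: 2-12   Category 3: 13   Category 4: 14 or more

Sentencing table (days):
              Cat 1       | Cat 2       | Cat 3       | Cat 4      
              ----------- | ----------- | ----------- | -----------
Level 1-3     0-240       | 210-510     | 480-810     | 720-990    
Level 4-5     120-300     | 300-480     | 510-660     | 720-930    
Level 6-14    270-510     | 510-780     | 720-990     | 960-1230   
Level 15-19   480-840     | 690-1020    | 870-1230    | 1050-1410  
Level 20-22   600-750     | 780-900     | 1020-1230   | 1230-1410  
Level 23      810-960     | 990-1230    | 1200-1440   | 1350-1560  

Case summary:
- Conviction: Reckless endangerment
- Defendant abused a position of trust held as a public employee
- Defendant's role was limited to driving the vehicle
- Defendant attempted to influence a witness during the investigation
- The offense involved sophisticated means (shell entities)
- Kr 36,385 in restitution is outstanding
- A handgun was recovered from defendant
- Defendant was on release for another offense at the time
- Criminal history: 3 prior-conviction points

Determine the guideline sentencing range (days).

Base offense level for reckless endangerment: 5.
§1 applies: 5 − 2 = 3.
§2 applies: 3 + 1 = 4.
§3 does not apply.
§4 applies (level before this adjustment is 4 < 11, so +2): 4 + 2 = 6.
§5 applies: 6 + 2 = 8.
§6 applies: 8 + 2 = 10.
§7 applies (level before this adjustment is 10 ≥ 10, so +4): 10 + 4 = 14.
§8 applies: 14 + 2 = 16.
Final offense level: 16.
Criminal history: 3 prior points → Category 2 (2-12).
Level 16 falls in the 15-19 band.
Grid: Level 15-19 × Category 2 = 690-1020 days.

690-1020 days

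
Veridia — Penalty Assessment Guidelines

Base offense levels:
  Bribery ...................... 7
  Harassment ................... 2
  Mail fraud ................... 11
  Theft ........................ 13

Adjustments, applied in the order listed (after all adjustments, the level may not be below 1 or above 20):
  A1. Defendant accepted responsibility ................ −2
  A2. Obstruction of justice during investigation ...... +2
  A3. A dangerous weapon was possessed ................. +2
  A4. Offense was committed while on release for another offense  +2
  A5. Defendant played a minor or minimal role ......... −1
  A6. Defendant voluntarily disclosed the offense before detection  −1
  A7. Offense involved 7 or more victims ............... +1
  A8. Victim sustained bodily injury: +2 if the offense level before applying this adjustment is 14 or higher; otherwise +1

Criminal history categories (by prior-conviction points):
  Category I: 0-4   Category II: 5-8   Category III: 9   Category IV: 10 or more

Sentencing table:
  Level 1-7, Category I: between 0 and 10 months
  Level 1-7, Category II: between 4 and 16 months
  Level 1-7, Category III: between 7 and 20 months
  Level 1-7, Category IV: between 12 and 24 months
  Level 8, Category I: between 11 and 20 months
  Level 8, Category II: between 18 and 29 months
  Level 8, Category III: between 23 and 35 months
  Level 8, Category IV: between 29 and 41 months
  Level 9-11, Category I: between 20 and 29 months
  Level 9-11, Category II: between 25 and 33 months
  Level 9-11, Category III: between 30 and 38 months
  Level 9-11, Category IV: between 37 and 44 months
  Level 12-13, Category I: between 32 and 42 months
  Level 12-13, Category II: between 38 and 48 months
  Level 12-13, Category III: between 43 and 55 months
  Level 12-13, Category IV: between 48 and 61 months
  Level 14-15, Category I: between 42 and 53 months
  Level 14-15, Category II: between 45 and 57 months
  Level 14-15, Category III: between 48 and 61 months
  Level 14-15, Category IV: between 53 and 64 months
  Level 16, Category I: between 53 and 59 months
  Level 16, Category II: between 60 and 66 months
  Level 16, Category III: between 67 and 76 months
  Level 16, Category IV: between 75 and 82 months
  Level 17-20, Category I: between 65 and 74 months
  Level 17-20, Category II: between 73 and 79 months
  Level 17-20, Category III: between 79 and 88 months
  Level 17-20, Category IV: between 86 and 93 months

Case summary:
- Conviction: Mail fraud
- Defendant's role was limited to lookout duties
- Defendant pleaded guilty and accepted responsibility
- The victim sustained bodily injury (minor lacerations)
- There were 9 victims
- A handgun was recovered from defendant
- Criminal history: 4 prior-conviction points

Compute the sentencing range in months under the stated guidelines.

Base offense level for mail fraud: 11.
A1 applies: 11 − 2 = 9.
A2 does not apply.
A3 applies: 9 + 2 = 11.
A4 does not apply.
A5 applies: 11 − 1 = 10.
A6 does not apply.
A7 applies: 10 + 1 = 11.
A8 applies (level before this adjustment is 11 < 14, so +1): 11 + 1 = 12.
Final offense level: 12.
Criminal history: 4 prior points → Category I (0-4).
Level 12 falls in the 12-13 band.
Grid: Level 12-13 × Category I = 32-42 months.

32-42 months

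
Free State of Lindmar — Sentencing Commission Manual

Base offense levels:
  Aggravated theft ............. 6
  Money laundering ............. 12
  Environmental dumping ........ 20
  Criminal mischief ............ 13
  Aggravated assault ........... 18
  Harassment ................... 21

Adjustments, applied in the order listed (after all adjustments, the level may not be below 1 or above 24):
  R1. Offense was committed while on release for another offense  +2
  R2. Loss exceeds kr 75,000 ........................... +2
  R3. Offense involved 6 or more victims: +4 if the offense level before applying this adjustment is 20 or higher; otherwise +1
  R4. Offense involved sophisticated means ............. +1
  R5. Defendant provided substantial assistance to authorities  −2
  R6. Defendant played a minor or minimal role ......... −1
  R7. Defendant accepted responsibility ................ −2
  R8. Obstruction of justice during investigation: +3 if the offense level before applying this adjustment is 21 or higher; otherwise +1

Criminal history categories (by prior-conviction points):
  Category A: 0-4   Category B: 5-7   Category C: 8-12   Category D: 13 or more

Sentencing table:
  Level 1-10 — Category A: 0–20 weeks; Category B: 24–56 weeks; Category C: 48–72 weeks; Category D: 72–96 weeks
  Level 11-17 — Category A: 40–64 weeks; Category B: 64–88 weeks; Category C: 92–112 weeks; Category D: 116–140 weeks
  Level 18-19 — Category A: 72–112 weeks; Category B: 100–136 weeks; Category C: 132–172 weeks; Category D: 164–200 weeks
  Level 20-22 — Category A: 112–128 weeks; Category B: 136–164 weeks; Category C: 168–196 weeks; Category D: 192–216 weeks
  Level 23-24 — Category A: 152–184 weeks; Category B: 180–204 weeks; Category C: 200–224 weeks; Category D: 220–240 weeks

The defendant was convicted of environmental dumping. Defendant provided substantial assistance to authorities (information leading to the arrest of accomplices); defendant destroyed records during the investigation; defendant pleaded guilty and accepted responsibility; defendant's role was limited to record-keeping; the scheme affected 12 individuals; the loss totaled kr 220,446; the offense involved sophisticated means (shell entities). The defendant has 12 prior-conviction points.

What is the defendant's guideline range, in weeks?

Base offense level for environmental dumping: 20.
R2 applies: 20 + 2 = 22.
R3 applies (level before this adjustment is 22 ≥ 20, so +4): 22 + 4 = 26.
R4 applies: 26 + 1 = 27.
R5 applies: 27 − 2 = 25.
R6 applies: 25 − 1 = 24.
R7 applies: 24 − 2 = 22.
R8 applies (level before this adjustment is 22 ≥ 21, so +3): 22 + 3 = 25.
Level 25 exceeds the maximum of 24; capped at 24.
Final offense level: 24.
Criminal history: 12 prior points → Category C (8-12).
Level 24 falls in the 23-24 band.
Grid: Level 23-24 × Category C = 200-224 weeks.

200-224 weeks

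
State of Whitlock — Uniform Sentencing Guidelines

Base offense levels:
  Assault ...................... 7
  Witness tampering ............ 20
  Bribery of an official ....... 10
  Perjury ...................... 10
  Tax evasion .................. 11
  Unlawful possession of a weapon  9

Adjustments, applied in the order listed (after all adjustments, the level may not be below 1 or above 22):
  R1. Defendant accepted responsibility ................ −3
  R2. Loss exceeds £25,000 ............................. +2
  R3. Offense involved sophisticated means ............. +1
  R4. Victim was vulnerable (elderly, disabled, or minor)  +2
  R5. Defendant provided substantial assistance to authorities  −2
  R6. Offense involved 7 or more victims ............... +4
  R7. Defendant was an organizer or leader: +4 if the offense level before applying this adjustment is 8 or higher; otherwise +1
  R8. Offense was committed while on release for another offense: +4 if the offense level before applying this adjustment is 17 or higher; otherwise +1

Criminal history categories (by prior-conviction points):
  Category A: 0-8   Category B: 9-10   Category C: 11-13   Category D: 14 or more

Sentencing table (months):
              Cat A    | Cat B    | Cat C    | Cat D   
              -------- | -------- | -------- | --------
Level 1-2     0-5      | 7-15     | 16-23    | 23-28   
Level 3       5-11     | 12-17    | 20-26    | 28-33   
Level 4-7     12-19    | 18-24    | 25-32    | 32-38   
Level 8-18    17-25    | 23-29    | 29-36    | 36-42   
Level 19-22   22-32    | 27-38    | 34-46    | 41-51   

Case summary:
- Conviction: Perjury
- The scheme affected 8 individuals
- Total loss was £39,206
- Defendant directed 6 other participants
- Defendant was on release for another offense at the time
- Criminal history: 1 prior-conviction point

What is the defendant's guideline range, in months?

Base offense level for perjury: 10.
R1 does not apply.
R2 applies: 10 + 2 = 12.
R3 does not apply.
R5 does not apply.
R6 applies: 12 + 4 = 16.
R7 applies (level before this adjustment is 16 ≥ 8, so +4): 16 + 4 = 20.
R8 applies (level before this adjustment is 20 ≥ 17, so +4): 20 + 4 = 24.
Level 24 exceeds the maximum of 22; capped at 22.
Final offense level: 22.
Criminal history: 1 prior point → Category A (0-8).
Level 22 falls in the 19-22 band.
Grid: Level 19-22 × Category A = 22-32 months.

22-32 months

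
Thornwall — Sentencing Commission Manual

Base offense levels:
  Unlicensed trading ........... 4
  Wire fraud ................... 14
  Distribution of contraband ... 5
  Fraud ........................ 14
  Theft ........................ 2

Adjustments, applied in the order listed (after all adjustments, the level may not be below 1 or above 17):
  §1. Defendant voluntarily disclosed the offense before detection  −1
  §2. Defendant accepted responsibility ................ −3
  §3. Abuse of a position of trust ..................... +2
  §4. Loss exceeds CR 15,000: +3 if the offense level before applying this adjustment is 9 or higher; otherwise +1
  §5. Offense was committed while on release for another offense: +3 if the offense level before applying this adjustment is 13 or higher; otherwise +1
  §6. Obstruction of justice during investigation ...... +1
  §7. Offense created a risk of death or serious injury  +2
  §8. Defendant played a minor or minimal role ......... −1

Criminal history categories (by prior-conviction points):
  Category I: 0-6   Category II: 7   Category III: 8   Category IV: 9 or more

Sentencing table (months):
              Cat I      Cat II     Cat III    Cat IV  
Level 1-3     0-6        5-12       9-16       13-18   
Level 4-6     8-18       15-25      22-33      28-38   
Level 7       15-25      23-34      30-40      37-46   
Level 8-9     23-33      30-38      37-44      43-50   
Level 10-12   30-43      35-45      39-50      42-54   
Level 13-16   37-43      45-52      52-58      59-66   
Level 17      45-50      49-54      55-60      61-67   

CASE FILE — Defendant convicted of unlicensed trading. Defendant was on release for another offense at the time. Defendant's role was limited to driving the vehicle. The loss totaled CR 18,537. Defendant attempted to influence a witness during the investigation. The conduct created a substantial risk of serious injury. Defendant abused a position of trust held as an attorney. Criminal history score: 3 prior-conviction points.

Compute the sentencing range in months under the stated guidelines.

Base offense level for unlicensed trading: 4.
§1 does not apply.
§2 does not apply.
§3 applies: 4 + 2 = 6.
§4 applies (level before this adjustment is 6 < 9, so +1): 6 + 1 = 7.
§5 applies (level before this adjustment is 7 < 13, so +1): 7 + 1 = 8.
§6 applies: 8 + 1 = 9.
§7 applies: 9 + 2 = 11.
§8 applies: 11 − 1 = 10.
Final offense level: 10.
Criminal history: 3 prior points → Category I (0-6).
Level 10 falls in the 10-12 band.
Grid: Level 10-12 × Category I = 30-43 months.

30-43 months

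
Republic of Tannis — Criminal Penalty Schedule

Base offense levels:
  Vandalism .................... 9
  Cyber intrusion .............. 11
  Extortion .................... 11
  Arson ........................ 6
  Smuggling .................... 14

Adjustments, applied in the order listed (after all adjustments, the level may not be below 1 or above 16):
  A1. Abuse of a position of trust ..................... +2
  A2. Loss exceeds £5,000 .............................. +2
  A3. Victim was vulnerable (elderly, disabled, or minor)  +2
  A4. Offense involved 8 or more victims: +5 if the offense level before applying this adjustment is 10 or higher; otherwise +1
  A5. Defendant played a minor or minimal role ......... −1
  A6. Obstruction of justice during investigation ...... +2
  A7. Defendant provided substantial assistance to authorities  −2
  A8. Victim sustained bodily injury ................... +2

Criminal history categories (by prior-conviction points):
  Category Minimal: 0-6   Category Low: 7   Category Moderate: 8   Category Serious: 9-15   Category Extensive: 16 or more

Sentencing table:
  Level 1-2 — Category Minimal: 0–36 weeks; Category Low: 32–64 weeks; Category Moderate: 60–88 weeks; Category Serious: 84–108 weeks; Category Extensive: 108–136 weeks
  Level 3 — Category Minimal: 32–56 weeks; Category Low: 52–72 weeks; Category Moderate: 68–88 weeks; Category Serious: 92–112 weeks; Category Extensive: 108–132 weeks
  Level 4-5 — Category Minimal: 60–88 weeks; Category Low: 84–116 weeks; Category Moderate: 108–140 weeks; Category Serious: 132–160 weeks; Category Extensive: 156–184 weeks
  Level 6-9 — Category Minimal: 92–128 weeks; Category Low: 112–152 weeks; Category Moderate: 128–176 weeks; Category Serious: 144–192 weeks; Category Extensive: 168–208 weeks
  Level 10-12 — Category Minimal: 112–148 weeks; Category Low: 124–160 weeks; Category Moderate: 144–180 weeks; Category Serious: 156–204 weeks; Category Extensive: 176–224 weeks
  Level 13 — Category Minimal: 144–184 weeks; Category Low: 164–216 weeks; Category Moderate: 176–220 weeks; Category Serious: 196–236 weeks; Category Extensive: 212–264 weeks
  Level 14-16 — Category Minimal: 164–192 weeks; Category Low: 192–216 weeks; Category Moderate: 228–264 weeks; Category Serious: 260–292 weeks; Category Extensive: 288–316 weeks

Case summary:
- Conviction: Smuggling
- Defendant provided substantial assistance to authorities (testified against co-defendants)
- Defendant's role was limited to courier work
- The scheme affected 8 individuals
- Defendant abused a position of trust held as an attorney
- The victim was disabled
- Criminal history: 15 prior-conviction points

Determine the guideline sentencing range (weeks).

260-292 weeks

Base offense level for smuggling: 14.
A1 applies: 14 + 2 = 16.
A2 does not apply.
A3 applies: 16 + 2 = 18.
A4 applies (level before this adjustment is 18 ≥ 10, so +5): 18 + 5 = 23.
A5 applies: 23 − 1 = 22.
A7 applies: 22 − 2 = 20.
Level 20 exceeds the maximum of 16; capped at 16.
Final offense level: 16.
Criminal history: 15 prior points → Category Serious (9-15).
Level 16 falls in the 14-16 band.
Grid: Level 14-16 × Category Serious = 260-292 weeks.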